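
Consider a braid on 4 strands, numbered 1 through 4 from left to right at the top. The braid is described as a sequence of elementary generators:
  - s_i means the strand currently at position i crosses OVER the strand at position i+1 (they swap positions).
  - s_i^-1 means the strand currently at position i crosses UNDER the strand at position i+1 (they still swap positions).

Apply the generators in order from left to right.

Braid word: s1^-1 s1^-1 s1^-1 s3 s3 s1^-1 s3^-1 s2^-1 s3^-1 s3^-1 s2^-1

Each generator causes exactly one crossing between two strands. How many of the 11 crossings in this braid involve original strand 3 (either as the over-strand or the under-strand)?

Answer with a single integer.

Gen 1: crossing 1x2. Involves strand 3? no. Count so far: 0
Gen 2: crossing 2x1. Involves strand 3? no. Count so far: 0
Gen 3: crossing 1x2. Involves strand 3? no. Count so far: 0
Gen 4: crossing 3x4. Involves strand 3? yes. Count so far: 1
Gen 5: crossing 4x3. Involves strand 3? yes. Count so far: 2
Gen 6: crossing 2x1. Involves strand 3? no. Count so far: 2
Gen 7: crossing 3x4. Involves strand 3? yes. Count so far: 3
Gen 8: crossing 2x4. Involves strand 3? no. Count so far: 3
Gen 9: crossing 2x3. Involves strand 3? yes. Count so far: 4
Gen 10: crossing 3x2. Involves strand 3? yes. Count so far: 5
Gen 11: crossing 4x2. Involves strand 3? no. Count so far: 5

Answer: 5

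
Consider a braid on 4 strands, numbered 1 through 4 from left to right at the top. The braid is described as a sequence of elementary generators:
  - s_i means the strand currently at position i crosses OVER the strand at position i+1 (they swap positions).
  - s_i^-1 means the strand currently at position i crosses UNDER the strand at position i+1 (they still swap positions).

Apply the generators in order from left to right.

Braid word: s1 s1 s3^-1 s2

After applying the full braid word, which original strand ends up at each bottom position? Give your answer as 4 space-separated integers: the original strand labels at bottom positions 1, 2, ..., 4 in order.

Gen 1 (s1): strand 1 crosses over strand 2. Perm now: [2 1 3 4]
Gen 2 (s1): strand 2 crosses over strand 1. Perm now: [1 2 3 4]
Gen 3 (s3^-1): strand 3 crosses under strand 4. Perm now: [1 2 4 3]
Gen 4 (s2): strand 2 crosses over strand 4. Perm now: [1 4 2 3]

Answer: 1 4 2 3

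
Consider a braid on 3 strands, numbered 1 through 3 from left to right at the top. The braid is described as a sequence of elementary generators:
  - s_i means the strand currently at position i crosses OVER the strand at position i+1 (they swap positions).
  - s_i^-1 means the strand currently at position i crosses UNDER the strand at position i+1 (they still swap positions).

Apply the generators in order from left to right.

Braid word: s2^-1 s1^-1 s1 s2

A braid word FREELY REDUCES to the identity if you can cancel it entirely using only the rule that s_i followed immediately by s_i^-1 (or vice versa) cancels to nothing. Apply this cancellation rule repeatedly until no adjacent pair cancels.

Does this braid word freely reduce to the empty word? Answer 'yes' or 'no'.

Answer: yes

Derivation:
Gen 1 (s2^-1): push. Stack: [s2^-1]
Gen 2 (s1^-1): push. Stack: [s2^-1 s1^-1]
Gen 3 (s1): cancels prior s1^-1. Stack: [s2^-1]
Gen 4 (s2): cancels prior s2^-1. Stack: []
Reduced word: (empty)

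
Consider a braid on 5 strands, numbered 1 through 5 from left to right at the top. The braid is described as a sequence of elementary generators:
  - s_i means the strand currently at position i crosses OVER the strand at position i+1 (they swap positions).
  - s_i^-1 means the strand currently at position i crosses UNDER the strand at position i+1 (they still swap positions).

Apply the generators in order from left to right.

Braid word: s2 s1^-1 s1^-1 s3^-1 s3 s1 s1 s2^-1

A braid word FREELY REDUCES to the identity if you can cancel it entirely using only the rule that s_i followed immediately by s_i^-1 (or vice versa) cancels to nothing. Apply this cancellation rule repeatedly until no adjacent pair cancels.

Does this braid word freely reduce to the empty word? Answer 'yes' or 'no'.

Answer: yes

Derivation:
Gen 1 (s2): push. Stack: [s2]
Gen 2 (s1^-1): push. Stack: [s2 s1^-1]
Gen 3 (s1^-1): push. Stack: [s2 s1^-1 s1^-1]
Gen 4 (s3^-1): push. Stack: [s2 s1^-1 s1^-1 s3^-1]
Gen 5 (s3): cancels prior s3^-1. Stack: [s2 s1^-1 s1^-1]
Gen 6 (s1): cancels prior s1^-1. Stack: [s2 s1^-1]
Gen 7 (s1): cancels prior s1^-1. Stack: [s2]
Gen 8 (s2^-1): cancels prior s2. Stack: []
Reduced word: (empty)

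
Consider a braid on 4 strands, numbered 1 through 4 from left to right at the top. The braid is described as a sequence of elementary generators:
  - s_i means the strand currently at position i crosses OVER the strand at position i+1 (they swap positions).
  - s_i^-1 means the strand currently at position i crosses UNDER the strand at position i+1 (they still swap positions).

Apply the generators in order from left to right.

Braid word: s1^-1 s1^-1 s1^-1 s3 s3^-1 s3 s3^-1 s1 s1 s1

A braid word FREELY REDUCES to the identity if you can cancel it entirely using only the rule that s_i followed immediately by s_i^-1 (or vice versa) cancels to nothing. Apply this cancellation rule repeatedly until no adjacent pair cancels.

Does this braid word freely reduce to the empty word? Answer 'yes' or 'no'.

Answer: yes

Derivation:
Gen 1 (s1^-1): push. Stack: [s1^-1]
Gen 2 (s1^-1): push. Stack: [s1^-1 s1^-1]
Gen 3 (s1^-1): push. Stack: [s1^-1 s1^-1 s1^-1]
Gen 4 (s3): push. Stack: [s1^-1 s1^-1 s1^-1 s3]
Gen 5 (s3^-1): cancels prior s3. Stack: [s1^-1 s1^-1 s1^-1]
Gen 6 (s3): push. Stack: [s1^-1 s1^-1 s1^-1 s3]
Gen 7 (s3^-1): cancels prior s3. Stack: [s1^-1 s1^-1 s1^-1]
Gen 8 (s1): cancels prior s1^-1. Stack: [s1^-1 s1^-1]
Gen 9 (s1): cancels prior s1^-1. Stack: [s1^-1]
Gen 10 (s1): cancels prior s1^-1. Stack: []
Reduced word: (empty)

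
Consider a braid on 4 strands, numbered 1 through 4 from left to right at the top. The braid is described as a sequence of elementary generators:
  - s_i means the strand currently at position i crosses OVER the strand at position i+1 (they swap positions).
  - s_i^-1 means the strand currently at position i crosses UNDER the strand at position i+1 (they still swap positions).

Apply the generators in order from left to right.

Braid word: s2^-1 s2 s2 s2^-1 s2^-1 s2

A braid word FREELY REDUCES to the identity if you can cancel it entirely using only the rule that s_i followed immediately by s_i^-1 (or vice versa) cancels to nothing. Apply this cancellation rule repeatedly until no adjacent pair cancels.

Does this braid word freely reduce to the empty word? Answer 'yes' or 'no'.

Gen 1 (s2^-1): push. Stack: [s2^-1]
Gen 2 (s2): cancels prior s2^-1. Stack: []
Gen 3 (s2): push. Stack: [s2]
Gen 4 (s2^-1): cancels prior s2. Stack: []
Gen 5 (s2^-1): push. Stack: [s2^-1]
Gen 6 (s2): cancels prior s2^-1. Stack: []
Reduced word: (empty)

Answer: yes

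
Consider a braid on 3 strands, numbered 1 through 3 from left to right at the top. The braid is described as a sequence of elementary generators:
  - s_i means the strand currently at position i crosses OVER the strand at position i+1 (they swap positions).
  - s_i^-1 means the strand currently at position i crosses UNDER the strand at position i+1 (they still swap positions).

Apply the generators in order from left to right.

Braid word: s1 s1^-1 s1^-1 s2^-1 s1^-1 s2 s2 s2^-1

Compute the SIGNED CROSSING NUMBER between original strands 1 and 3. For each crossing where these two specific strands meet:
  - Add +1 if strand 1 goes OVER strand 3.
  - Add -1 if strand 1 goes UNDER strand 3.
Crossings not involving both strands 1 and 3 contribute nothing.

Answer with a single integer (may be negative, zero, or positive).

Gen 1: crossing 1x2. Both 1&3? no. Sum: 0
Gen 2: crossing 2x1. Both 1&3? no. Sum: 0
Gen 3: crossing 1x2. Both 1&3? no. Sum: 0
Gen 4: 1 under 3. Both 1&3? yes. Contrib: -1. Sum: -1
Gen 5: crossing 2x3. Both 1&3? no. Sum: -1
Gen 6: crossing 2x1. Both 1&3? no. Sum: -1
Gen 7: crossing 1x2. Both 1&3? no. Sum: -1
Gen 8: crossing 2x1. Both 1&3? no. Sum: -1

Answer: -1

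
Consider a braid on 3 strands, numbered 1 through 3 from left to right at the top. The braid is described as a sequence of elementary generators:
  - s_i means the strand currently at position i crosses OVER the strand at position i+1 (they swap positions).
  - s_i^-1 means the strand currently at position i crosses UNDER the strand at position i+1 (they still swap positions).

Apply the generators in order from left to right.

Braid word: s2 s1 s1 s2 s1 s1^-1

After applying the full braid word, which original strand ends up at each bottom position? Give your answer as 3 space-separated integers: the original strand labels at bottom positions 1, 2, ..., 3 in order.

Gen 1 (s2): strand 2 crosses over strand 3. Perm now: [1 3 2]
Gen 2 (s1): strand 1 crosses over strand 3. Perm now: [3 1 2]
Gen 3 (s1): strand 3 crosses over strand 1. Perm now: [1 3 2]
Gen 4 (s2): strand 3 crosses over strand 2. Perm now: [1 2 3]
Gen 5 (s1): strand 1 crosses over strand 2. Perm now: [2 1 3]
Gen 6 (s1^-1): strand 2 crosses under strand 1. Perm now: [1 2 3]

Answer: 1 2 3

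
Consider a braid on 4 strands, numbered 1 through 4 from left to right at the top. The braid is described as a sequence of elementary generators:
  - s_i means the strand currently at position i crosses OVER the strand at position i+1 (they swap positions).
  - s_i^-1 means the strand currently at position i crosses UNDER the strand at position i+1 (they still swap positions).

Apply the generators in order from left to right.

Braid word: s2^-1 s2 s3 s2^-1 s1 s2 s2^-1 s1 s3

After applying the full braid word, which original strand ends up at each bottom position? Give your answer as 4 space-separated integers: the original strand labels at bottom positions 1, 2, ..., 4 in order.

Answer: 1 4 3 2

Derivation:
Gen 1 (s2^-1): strand 2 crosses under strand 3. Perm now: [1 3 2 4]
Gen 2 (s2): strand 3 crosses over strand 2. Perm now: [1 2 3 4]
Gen 3 (s3): strand 3 crosses over strand 4. Perm now: [1 2 4 3]
Gen 4 (s2^-1): strand 2 crosses under strand 4. Perm now: [1 4 2 3]
Gen 5 (s1): strand 1 crosses over strand 4. Perm now: [4 1 2 3]
Gen 6 (s2): strand 1 crosses over strand 2. Perm now: [4 2 1 3]
Gen 7 (s2^-1): strand 2 crosses under strand 1. Perm now: [4 1 2 3]
Gen 8 (s1): strand 4 crosses over strand 1. Perm now: [1 4 2 3]
Gen 9 (s3): strand 2 crosses over strand 3. Perm now: [1 4 3 2]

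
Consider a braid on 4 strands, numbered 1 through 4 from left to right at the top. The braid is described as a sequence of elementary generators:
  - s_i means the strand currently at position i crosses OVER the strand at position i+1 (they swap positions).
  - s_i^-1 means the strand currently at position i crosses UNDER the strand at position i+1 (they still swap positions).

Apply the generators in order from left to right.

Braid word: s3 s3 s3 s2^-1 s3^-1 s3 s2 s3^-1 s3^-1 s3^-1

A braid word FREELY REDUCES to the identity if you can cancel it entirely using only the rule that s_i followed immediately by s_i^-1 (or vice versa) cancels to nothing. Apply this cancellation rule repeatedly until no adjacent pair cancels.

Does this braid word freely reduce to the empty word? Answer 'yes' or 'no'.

Answer: yes

Derivation:
Gen 1 (s3): push. Stack: [s3]
Gen 2 (s3): push. Stack: [s3 s3]
Gen 3 (s3): push. Stack: [s3 s3 s3]
Gen 4 (s2^-1): push. Stack: [s3 s3 s3 s2^-1]
Gen 5 (s3^-1): push. Stack: [s3 s3 s3 s2^-1 s3^-1]
Gen 6 (s3): cancels prior s3^-1. Stack: [s3 s3 s3 s2^-1]
Gen 7 (s2): cancels prior s2^-1. Stack: [s3 s3 s3]
Gen 8 (s3^-1): cancels prior s3. Stack: [s3 s3]
Gen 9 (s3^-1): cancels prior s3. Stack: [s3]
Gen 10 (s3^-1): cancels prior s3. Stack: []
Reduced word: (empty)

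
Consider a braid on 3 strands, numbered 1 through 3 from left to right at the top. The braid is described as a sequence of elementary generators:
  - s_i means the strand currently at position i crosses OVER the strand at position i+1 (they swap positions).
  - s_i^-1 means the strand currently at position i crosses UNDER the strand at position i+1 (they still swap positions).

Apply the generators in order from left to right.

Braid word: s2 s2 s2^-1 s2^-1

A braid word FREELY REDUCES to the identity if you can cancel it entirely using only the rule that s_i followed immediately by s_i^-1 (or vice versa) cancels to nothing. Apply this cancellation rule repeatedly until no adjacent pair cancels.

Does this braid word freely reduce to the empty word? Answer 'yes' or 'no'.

Answer: yes

Derivation:
Gen 1 (s2): push. Stack: [s2]
Gen 2 (s2): push. Stack: [s2 s2]
Gen 3 (s2^-1): cancels prior s2. Stack: [s2]
Gen 4 (s2^-1): cancels prior s2. Stack: []
Reduced word: (empty)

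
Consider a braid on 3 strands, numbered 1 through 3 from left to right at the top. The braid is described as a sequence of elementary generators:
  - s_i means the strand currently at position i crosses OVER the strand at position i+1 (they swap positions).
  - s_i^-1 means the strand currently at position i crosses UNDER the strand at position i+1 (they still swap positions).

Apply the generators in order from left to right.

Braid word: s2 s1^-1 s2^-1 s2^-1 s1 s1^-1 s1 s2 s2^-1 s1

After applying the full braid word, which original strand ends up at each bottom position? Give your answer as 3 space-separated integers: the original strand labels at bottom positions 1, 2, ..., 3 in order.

Gen 1 (s2): strand 2 crosses over strand 3. Perm now: [1 3 2]
Gen 2 (s1^-1): strand 1 crosses under strand 3. Perm now: [3 1 2]
Gen 3 (s2^-1): strand 1 crosses under strand 2. Perm now: [3 2 1]
Gen 4 (s2^-1): strand 2 crosses under strand 1. Perm now: [3 1 2]
Gen 5 (s1): strand 3 crosses over strand 1. Perm now: [1 3 2]
Gen 6 (s1^-1): strand 1 crosses under strand 3. Perm now: [3 1 2]
Gen 7 (s1): strand 3 crosses over strand 1. Perm now: [1 3 2]
Gen 8 (s2): strand 3 crosses over strand 2. Perm now: [1 2 3]
Gen 9 (s2^-1): strand 2 crosses under strand 3. Perm now: [1 3 2]
Gen 10 (s1): strand 1 crosses over strand 3. Perm now: [3 1 2]

Answer: 3 1 2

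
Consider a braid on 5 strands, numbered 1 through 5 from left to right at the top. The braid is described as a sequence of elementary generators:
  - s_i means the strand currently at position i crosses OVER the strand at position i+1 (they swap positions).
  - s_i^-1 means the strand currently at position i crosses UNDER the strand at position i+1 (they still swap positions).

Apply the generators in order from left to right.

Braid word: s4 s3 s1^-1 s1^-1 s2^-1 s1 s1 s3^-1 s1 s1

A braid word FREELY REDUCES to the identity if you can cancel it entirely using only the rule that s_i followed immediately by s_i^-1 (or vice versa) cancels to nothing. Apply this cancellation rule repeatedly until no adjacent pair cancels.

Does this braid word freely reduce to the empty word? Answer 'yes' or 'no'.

Gen 1 (s4): push. Stack: [s4]
Gen 2 (s3): push. Stack: [s4 s3]
Gen 3 (s1^-1): push. Stack: [s4 s3 s1^-1]
Gen 4 (s1^-1): push. Stack: [s4 s3 s1^-1 s1^-1]
Gen 5 (s2^-1): push. Stack: [s4 s3 s1^-1 s1^-1 s2^-1]
Gen 6 (s1): push. Stack: [s4 s3 s1^-1 s1^-1 s2^-1 s1]
Gen 7 (s1): push. Stack: [s4 s3 s1^-1 s1^-1 s2^-1 s1 s1]
Gen 8 (s3^-1): push. Stack: [s4 s3 s1^-1 s1^-1 s2^-1 s1 s1 s3^-1]
Gen 9 (s1): push. Stack: [s4 s3 s1^-1 s1^-1 s2^-1 s1 s1 s3^-1 s1]
Gen 10 (s1): push. Stack: [s4 s3 s1^-1 s1^-1 s2^-1 s1 s1 s3^-1 s1 s1]
Reduced word: s4 s3 s1^-1 s1^-1 s2^-1 s1 s1 s3^-1 s1 s1

Answer: no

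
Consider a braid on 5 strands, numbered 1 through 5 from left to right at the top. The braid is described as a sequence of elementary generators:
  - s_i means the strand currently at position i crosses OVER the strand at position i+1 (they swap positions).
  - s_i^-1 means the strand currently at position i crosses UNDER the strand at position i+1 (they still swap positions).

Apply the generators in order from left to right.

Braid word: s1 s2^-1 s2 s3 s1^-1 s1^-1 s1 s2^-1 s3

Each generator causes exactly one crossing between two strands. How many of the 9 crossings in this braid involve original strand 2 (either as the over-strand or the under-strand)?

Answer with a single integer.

Gen 1: crossing 1x2. Involves strand 2? yes. Count so far: 1
Gen 2: crossing 1x3. Involves strand 2? no. Count so far: 1
Gen 3: crossing 3x1. Involves strand 2? no. Count so far: 1
Gen 4: crossing 3x4. Involves strand 2? no. Count so far: 1
Gen 5: crossing 2x1. Involves strand 2? yes. Count so far: 2
Gen 6: crossing 1x2. Involves strand 2? yes. Count so far: 3
Gen 7: crossing 2x1. Involves strand 2? yes. Count so far: 4
Gen 8: crossing 2x4. Involves strand 2? yes. Count so far: 5
Gen 9: crossing 2x3. Involves strand 2? yes. Count so far: 6

Answer: 6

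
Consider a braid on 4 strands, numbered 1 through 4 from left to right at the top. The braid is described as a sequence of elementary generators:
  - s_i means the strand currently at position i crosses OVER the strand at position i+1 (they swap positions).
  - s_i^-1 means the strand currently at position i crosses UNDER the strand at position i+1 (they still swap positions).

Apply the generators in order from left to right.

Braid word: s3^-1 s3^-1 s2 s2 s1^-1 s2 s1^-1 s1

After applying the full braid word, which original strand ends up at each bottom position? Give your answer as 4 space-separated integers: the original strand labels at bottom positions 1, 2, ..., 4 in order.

Gen 1 (s3^-1): strand 3 crosses under strand 4. Perm now: [1 2 4 3]
Gen 2 (s3^-1): strand 4 crosses under strand 3. Perm now: [1 2 3 4]
Gen 3 (s2): strand 2 crosses over strand 3. Perm now: [1 3 2 4]
Gen 4 (s2): strand 3 crosses over strand 2. Perm now: [1 2 3 4]
Gen 5 (s1^-1): strand 1 crosses under strand 2. Perm now: [2 1 3 4]
Gen 6 (s2): strand 1 crosses over strand 3. Perm now: [2 3 1 4]
Gen 7 (s1^-1): strand 2 crosses under strand 3. Perm now: [3 2 1 4]
Gen 8 (s1): strand 3 crosses over strand 2. Perm now: [2 3 1 4]

Answer: 2 3 1 4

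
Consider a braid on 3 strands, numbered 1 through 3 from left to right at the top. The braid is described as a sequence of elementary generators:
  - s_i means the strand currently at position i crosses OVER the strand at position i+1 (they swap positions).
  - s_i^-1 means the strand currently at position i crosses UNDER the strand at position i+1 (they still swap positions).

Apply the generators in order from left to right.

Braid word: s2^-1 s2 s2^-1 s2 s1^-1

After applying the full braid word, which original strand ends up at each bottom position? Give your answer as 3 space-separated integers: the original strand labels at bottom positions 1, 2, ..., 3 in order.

Answer: 2 1 3

Derivation:
Gen 1 (s2^-1): strand 2 crosses under strand 3. Perm now: [1 3 2]
Gen 2 (s2): strand 3 crosses over strand 2. Perm now: [1 2 3]
Gen 3 (s2^-1): strand 2 crosses under strand 3. Perm now: [1 3 2]
Gen 4 (s2): strand 3 crosses over strand 2. Perm now: [1 2 3]
Gen 5 (s1^-1): strand 1 crosses under strand 2. Perm now: [2 1 3]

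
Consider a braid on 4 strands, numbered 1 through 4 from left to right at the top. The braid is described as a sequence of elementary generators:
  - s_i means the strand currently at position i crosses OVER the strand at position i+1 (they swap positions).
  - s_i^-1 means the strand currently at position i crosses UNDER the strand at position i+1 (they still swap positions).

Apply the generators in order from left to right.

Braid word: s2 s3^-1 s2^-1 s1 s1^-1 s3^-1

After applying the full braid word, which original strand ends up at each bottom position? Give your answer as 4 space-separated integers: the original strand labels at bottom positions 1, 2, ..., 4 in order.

Answer: 1 4 2 3

Derivation:
Gen 1 (s2): strand 2 crosses over strand 3. Perm now: [1 3 2 4]
Gen 2 (s3^-1): strand 2 crosses under strand 4. Perm now: [1 3 4 2]
Gen 3 (s2^-1): strand 3 crosses under strand 4. Perm now: [1 4 3 2]
Gen 4 (s1): strand 1 crosses over strand 4. Perm now: [4 1 3 2]
Gen 5 (s1^-1): strand 4 crosses under strand 1. Perm now: [1 4 3 2]
Gen 6 (s3^-1): strand 3 crosses under strand 2. Perm now: [1 4 2 3]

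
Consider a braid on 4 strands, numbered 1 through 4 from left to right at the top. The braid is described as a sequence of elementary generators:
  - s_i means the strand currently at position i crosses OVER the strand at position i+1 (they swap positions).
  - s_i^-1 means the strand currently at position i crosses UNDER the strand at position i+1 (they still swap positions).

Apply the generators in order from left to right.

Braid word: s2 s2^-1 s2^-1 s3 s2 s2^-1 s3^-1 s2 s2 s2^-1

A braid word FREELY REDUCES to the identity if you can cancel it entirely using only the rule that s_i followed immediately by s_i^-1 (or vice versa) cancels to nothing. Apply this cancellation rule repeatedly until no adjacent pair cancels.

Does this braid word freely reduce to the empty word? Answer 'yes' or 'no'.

Answer: yes

Derivation:
Gen 1 (s2): push. Stack: [s2]
Gen 2 (s2^-1): cancels prior s2. Stack: []
Gen 3 (s2^-1): push. Stack: [s2^-1]
Gen 4 (s3): push. Stack: [s2^-1 s3]
Gen 5 (s2): push. Stack: [s2^-1 s3 s2]
Gen 6 (s2^-1): cancels prior s2. Stack: [s2^-1 s3]
Gen 7 (s3^-1): cancels prior s3. Stack: [s2^-1]
Gen 8 (s2): cancels prior s2^-1. Stack: []
Gen 9 (s2): push. Stack: [s2]
Gen 10 (s2^-1): cancels prior s2. Stack: []
Reduced word: (empty)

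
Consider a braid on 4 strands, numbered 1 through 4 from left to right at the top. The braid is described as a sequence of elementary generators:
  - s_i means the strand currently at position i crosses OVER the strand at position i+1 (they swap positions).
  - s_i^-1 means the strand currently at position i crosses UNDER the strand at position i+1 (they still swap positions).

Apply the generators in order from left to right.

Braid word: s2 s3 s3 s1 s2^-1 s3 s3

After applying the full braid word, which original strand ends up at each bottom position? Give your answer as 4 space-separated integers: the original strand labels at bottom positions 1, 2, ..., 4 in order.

Answer: 3 2 1 4

Derivation:
Gen 1 (s2): strand 2 crosses over strand 3. Perm now: [1 3 2 4]
Gen 2 (s3): strand 2 crosses over strand 4. Perm now: [1 3 4 2]
Gen 3 (s3): strand 4 crosses over strand 2. Perm now: [1 3 2 4]
Gen 4 (s1): strand 1 crosses over strand 3. Perm now: [3 1 2 4]
Gen 5 (s2^-1): strand 1 crosses under strand 2. Perm now: [3 2 1 4]
Gen 6 (s3): strand 1 crosses over strand 4. Perm now: [3 2 4 1]
Gen 7 (s3): strand 4 crosses over strand 1. Perm now: [3 2 1 4]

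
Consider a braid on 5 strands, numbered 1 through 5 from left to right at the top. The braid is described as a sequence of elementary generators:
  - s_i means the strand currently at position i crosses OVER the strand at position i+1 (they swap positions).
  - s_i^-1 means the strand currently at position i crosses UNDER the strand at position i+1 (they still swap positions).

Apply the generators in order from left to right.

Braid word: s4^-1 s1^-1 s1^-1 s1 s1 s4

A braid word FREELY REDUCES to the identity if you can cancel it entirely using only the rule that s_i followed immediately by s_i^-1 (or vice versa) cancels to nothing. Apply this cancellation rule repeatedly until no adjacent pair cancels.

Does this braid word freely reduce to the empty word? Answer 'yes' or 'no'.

Gen 1 (s4^-1): push. Stack: [s4^-1]
Gen 2 (s1^-1): push. Stack: [s4^-1 s1^-1]
Gen 3 (s1^-1): push. Stack: [s4^-1 s1^-1 s1^-1]
Gen 4 (s1): cancels prior s1^-1. Stack: [s4^-1 s1^-1]
Gen 5 (s1): cancels prior s1^-1. Stack: [s4^-1]
Gen 6 (s4): cancels prior s4^-1. Stack: []
Reduced word: (empty)

Answer: yes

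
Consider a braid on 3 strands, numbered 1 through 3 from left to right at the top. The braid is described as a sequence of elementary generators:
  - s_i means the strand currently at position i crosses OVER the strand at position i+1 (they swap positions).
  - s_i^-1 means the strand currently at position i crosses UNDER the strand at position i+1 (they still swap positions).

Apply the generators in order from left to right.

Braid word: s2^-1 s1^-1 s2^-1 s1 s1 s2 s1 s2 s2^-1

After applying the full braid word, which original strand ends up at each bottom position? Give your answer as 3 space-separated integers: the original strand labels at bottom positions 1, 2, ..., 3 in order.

Answer: 1 3 2

Derivation:
Gen 1 (s2^-1): strand 2 crosses under strand 3. Perm now: [1 3 2]
Gen 2 (s1^-1): strand 1 crosses under strand 3. Perm now: [3 1 2]
Gen 3 (s2^-1): strand 1 crosses under strand 2. Perm now: [3 2 1]
Gen 4 (s1): strand 3 crosses over strand 2. Perm now: [2 3 1]
Gen 5 (s1): strand 2 crosses over strand 3. Perm now: [3 2 1]
Gen 6 (s2): strand 2 crosses over strand 1. Perm now: [3 1 2]
Gen 7 (s1): strand 3 crosses over strand 1. Perm now: [1 3 2]
Gen 8 (s2): strand 3 crosses over strand 2. Perm now: [1 2 3]
Gen 9 (s2^-1): strand 2 crosses under strand 3. Perm now: [1 3 2]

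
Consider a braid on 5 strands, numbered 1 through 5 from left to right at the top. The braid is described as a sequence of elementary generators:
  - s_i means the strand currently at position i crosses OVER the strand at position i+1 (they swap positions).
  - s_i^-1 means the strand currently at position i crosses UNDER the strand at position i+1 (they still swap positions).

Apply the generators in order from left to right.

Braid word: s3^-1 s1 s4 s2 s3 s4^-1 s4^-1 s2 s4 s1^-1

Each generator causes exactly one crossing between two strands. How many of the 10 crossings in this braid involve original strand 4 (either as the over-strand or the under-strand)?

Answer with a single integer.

Answer: 3

Derivation:
Gen 1: crossing 3x4. Involves strand 4? yes. Count so far: 1
Gen 2: crossing 1x2. Involves strand 4? no. Count so far: 1
Gen 3: crossing 3x5. Involves strand 4? no. Count so far: 1
Gen 4: crossing 1x4. Involves strand 4? yes. Count so far: 2
Gen 5: crossing 1x5. Involves strand 4? no. Count so far: 2
Gen 6: crossing 1x3. Involves strand 4? no. Count so far: 2
Gen 7: crossing 3x1. Involves strand 4? no. Count so far: 2
Gen 8: crossing 4x5. Involves strand 4? yes. Count so far: 3
Gen 9: crossing 1x3. Involves strand 4? no. Count so far: 3
Gen 10: crossing 2x5. Involves strand 4? no. Count so far: 3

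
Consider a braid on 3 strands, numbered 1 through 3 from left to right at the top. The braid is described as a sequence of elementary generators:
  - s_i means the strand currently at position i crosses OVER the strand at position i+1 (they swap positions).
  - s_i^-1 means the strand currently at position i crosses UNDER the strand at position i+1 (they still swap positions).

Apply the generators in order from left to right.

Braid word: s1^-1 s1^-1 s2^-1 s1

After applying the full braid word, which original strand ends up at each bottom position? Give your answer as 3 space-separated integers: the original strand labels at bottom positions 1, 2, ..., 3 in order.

Answer: 3 1 2

Derivation:
Gen 1 (s1^-1): strand 1 crosses under strand 2. Perm now: [2 1 3]
Gen 2 (s1^-1): strand 2 crosses under strand 1. Perm now: [1 2 3]
Gen 3 (s2^-1): strand 2 crosses under strand 3. Perm now: [1 3 2]
Gen 4 (s1): strand 1 crosses over strand 3. Perm now: [3 1 2]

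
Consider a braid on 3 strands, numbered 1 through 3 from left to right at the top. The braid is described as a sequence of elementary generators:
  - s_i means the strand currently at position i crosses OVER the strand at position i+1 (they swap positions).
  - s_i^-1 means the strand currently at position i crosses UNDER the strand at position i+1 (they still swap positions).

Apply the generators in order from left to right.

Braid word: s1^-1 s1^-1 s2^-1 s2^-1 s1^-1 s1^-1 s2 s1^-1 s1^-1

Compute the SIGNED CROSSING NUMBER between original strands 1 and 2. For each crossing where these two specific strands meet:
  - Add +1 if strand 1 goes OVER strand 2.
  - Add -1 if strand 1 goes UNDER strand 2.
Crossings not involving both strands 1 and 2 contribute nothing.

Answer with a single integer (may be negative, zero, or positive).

Answer: 0

Derivation:
Gen 1: 1 under 2. Both 1&2? yes. Contrib: -1. Sum: -1
Gen 2: 2 under 1. Both 1&2? yes. Contrib: +1. Sum: 0
Gen 3: crossing 2x3. Both 1&2? no. Sum: 0
Gen 4: crossing 3x2. Both 1&2? no. Sum: 0
Gen 5: 1 under 2. Both 1&2? yes. Contrib: -1. Sum: -1
Gen 6: 2 under 1. Both 1&2? yes. Contrib: +1. Sum: 0
Gen 7: crossing 2x3. Both 1&2? no. Sum: 0
Gen 8: crossing 1x3. Both 1&2? no. Sum: 0
Gen 9: crossing 3x1. Both 1&2? no. Sum: 0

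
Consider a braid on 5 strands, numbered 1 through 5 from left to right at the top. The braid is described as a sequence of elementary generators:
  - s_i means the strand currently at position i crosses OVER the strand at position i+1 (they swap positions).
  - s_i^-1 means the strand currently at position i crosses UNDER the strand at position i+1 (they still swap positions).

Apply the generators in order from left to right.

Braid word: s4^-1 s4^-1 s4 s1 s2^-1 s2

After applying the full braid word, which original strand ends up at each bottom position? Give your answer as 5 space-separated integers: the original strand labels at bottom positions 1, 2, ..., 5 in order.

Answer: 2 1 3 5 4

Derivation:
Gen 1 (s4^-1): strand 4 crosses under strand 5. Perm now: [1 2 3 5 4]
Gen 2 (s4^-1): strand 5 crosses under strand 4. Perm now: [1 2 3 4 5]
Gen 3 (s4): strand 4 crosses over strand 5. Perm now: [1 2 3 5 4]
Gen 4 (s1): strand 1 crosses over strand 2. Perm now: [2 1 3 5 4]
Gen 5 (s2^-1): strand 1 crosses under strand 3. Perm now: [2 3 1 5 4]
Gen 6 (s2): strand 3 crosses over strand 1. Perm now: [2 1 3 5 4]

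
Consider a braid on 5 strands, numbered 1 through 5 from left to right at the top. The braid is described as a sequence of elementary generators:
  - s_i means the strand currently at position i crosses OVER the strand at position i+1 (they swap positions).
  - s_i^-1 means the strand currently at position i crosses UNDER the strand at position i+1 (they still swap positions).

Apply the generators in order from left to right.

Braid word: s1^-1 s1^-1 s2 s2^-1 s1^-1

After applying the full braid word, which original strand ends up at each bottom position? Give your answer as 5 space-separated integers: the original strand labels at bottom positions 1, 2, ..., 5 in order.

Answer: 2 1 3 4 5

Derivation:
Gen 1 (s1^-1): strand 1 crosses under strand 2. Perm now: [2 1 3 4 5]
Gen 2 (s1^-1): strand 2 crosses under strand 1. Perm now: [1 2 3 4 5]
Gen 3 (s2): strand 2 crosses over strand 3. Perm now: [1 3 2 4 5]
Gen 4 (s2^-1): strand 3 crosses under strand 2. Perm now: [1 2 3 4 5]
Gen 5 (s1^-1): strand 1 crosses under strand 2. Perm now: [2 1 3 4 5]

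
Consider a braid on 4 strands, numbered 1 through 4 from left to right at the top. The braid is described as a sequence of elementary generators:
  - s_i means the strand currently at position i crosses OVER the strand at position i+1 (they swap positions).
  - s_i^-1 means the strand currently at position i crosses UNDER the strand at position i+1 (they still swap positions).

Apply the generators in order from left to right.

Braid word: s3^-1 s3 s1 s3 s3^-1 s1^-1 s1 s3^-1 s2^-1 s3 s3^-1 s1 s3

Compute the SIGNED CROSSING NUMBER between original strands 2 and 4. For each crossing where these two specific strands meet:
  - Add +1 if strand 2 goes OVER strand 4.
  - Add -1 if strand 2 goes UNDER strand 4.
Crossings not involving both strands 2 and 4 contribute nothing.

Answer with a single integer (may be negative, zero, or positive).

Gen 1: crossing 3x4. Both 2&4? no. Sum: 0
Gen 2: crossing 4x3. Both 2&4? no. Sum: 0
Gen 3: crossing 1x2. Both 2&4? no. Sum: 0
Gen 4: crossing 3x4. Both 2&4? no. Sum: 0
Gen 5: crossing 4x3. Both 2&4? no. Sum: 0
Gen 6: crossing 2x1. Both 2&4? no. Sum: 0
Gen 7: crossing 1x2. Both 2&4? no. Sum: 0
Gen 8: crossing 3x4. Both 2&4? no. Sum: 0
Gen 9: crossing 1x4. Both 2&4? no. Sum: 0
Gen 10: crossing 1x3. Both 2&4? no. Sum: 0
Gen 11: crossing 3x1. Both 2&4? no. Sum: 0
Gen 12: 2 over 4. Both 2&4? yes. Contrib: +1. Sum: 1
Gen 13: crossing 1x3. Both 2&4? no. Sum: 1

Answer: 1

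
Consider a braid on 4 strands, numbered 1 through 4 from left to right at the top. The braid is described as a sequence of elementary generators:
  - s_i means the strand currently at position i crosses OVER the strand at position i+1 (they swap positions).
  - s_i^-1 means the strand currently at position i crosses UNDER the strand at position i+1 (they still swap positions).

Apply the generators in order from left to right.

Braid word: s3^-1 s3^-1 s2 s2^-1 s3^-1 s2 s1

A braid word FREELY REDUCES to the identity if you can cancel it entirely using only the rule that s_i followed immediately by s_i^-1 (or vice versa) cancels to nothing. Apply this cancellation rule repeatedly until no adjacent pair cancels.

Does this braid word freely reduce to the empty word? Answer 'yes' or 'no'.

Answer: no

Derivation:
Gen 1 (s3^-1): push. Stack: [s3^-1]
Gen 2 (s3^-1): push. Stack: [s3^-1 s3^-1]
Gen 3 (s2): push. Stack: [s3^-1 s3^-1 s2]
Gen 4 (s2^-1): cancels prior s2. Stack: [s3^-1 s3^-1]
Gen 5 (s3^-1): push. Stack: [s3^-1 s3^-1 s3^-1]
Gen 6 (s2): push. Stack: [s3^-1 s3^-1 s3^-1 s2]
Gen 7 (s1): push. Stack: [s3^-1 s3^-1 s3^-1 s2 s1]
Reduced word: s3^-1 s3^-1 s3^-1 s2 s1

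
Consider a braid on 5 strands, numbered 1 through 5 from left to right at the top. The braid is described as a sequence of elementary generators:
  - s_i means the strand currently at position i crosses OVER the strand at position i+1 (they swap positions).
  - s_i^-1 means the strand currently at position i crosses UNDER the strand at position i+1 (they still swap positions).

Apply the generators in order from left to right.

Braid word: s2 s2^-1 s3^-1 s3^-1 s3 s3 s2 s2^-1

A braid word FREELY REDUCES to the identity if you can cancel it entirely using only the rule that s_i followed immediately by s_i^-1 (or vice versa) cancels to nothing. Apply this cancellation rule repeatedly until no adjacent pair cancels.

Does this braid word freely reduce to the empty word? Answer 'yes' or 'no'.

Answer: yes

Derivation:
Gen 1 (s2): push. Stack: [s2]
Gen 2 (s2^-1): cancels prior s2. Stack: []
Gen 3 (s3^-1): push. Stack: [s3^-1]
Gen 4 (s3^-1): push. Stack: [s3^-1 s3^-1]
Gen 5 (s3): cancels prior s3^-1. Stack: [s3^-1]
Gen 6 (s3): cancels prior s3^-1. Stack: []
Gen 7 (s2): push. Stack: [s2]
Gen 8 (s2^-1): cancels prior s2. Stack: []
Reduced word: (empty)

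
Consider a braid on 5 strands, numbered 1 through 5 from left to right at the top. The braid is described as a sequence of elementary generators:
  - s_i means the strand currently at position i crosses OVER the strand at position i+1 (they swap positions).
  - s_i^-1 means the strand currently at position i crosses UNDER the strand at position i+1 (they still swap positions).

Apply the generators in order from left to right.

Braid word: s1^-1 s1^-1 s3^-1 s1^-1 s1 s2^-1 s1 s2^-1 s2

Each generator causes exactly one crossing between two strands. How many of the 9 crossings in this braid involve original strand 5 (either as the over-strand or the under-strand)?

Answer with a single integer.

Gen 1: crossing 1x2. Involves strand 5? no. Count so far: 0
Gen 2: crossing 2x1. Involves strand 5? no. Count so far: 0
Gen 3: crossing 3x4. Involves strand 5? no. Count so far: 0
Gen 4: crossing 1x2. Involves strand 5? no. Count so far: 0
Gen 5: crossing 2x1. Involves strand 5? no. Count so far: 0
Gen 6: crossing 2x4. Involves strand 5? no. Count so far: 0
Gen 7: crossing 1x4. Involves strand 5? no. Count so far: 0
Gen 8: crossing 1x2. Involves strand 5? no. Count so far: 0
Gen 9: crossing 2x1. Involves strand 5? no. Count so far: 0

Answer: 0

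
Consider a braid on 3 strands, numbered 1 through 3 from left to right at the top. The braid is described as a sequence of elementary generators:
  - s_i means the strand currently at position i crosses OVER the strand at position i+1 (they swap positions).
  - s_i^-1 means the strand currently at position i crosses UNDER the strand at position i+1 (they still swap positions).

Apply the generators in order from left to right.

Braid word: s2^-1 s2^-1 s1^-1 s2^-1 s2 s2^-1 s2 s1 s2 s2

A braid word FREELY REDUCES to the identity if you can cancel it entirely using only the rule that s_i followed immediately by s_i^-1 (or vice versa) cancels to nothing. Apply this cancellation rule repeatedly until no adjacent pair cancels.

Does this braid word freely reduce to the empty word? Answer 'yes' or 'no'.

Gen 1 (s2^-1): push. Stack: [s2^-1]
Gen 2 (s2^-1): push. Stack: [s2^-1 s2^-1]
Gen 3 (s1^-1): push. Stack: [s2^-1 s2^-1 s1^-1]
Gen 4 (s2^-1): push. Stack: [s2^-1 s2^-1 s1^-1 s2^-1]
Gen 5 (s2): cancels prior s2^-1. Stack: [s2^-1 s2^-1 s1^-1]
Gen 6 (s2^-1): push. Stack: [s2^-1 s2^-1 s1^-1 s2^-1]
Gen 7 (s2): cancels prior s2^-1. Stack: [s2^-1 s2^-1 s1^-1]
Gen 8 (s1): cancels prior s1^-1. Stack: [s2^-1 s2^-1]
Gen 9 (s2): cancels prior s2^-1. Stack: [s2^-1]
Gen 10 (s2): cancels prior s2^-1. Stack: []
Reduced word: (empty)

Answer: yes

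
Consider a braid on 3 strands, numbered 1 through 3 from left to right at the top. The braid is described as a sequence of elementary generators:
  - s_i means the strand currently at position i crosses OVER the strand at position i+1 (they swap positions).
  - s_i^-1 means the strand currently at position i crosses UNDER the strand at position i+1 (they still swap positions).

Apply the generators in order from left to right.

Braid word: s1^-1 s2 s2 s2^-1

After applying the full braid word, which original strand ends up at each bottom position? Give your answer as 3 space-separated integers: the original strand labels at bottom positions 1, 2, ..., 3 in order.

Answer: 2 3 1

Derivation:
Gen 1 (s1^-1): strand 1 crosses under strand 2. Perm now: [2 1 3]
Gen 2 (s2): strand 1 crosses over strand 3. Perm now: [2 3 1]
Gen 3 (s2): strand 3 crosses over strand 1. Perm now: [2 1 3]
Gen 4 (s2^-1): strand 1 crosses under strand 3. Perm now: [2 3 1]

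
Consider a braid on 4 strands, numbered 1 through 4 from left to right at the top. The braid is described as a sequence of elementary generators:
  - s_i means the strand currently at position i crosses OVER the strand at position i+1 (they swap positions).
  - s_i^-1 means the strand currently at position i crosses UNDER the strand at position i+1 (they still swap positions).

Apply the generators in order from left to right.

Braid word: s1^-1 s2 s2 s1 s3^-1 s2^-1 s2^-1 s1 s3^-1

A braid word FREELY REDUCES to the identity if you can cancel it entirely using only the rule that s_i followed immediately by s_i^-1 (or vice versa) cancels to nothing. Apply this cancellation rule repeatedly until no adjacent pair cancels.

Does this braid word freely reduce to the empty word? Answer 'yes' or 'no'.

Gen 1 (s1^-1): push. Stack: [s1^-1]
Gen 2 (s2): push. Stack: [s1^-1 s2]
Gen 3 (s2): push. Stack: [s1^-1 s2 s2]
Gen 4 (s1): push. Stack: [s1^-1 s2 s2 s1]
Gen 5 (s3^-1): push. Stack: [s1^-1 s2 s2 s1 s3^-1]
Gen 6 (s2^-1): push. Stack: [s1^-1 s2 s2 s1 s3^-1 s2^-1]
Gen 7 (s2^-1): push. Stack: [s1^-1 s2 s2 s1 s3^-1 s2^-1 s2^-1]
Gen 8 (s1): push. Stack: [s1^-1 s2 s2 s1 s3^-1 s2^-1 s2^-1 s1]
Gen 9 (s3^-1): push. Stack: [s1^-1 s2 s2 s1 s3^-1 s2^-1 s2^-1 s1 s3^-1]
Reduced word: s1^-1 s2 s2 s1 s3^-1 s2^-1 s2^-1 s1 s3^-1

Answer: no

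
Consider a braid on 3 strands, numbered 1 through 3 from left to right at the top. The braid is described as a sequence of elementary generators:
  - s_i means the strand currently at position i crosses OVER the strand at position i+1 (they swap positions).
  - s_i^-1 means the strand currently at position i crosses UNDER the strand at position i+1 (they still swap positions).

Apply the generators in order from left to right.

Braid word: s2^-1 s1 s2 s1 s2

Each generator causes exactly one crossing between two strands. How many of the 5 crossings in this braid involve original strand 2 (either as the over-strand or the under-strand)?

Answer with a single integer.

Answer: 3

Derivation:
Gen 1: crossing 2x3. Involves strand 2? yes. Count so far: 1
Gen 2: crossing 1x3. Involves strand 2? no. Count so far: 1
Gen 3: crossing 1x2. Involves strand 2? yes. Count so far: 2
Gen 4: crossing 3x2. Involves strand 2? yes. Count so far: 3
Gen 5: crossing 3x1. Involves strand 2? no. Count so far: 3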